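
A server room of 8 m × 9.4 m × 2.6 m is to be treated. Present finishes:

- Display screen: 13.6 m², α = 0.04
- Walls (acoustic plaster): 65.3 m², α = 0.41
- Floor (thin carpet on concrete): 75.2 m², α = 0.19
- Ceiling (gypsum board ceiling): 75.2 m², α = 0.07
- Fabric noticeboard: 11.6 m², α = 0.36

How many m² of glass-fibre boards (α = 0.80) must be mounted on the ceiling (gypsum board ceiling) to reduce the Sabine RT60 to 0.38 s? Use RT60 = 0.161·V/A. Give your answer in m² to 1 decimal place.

A₁ = Σ Sᵢαᵢ = 13.6*0.04 + 65.3*0.41 + 75.2*0.19 + 75.2*0.07 + 11.6*0.36 = 51.045 sabins.
Required A₂ = 0.161·195.52/0.38 = 82.839 sabins.
ΔA needed = 82.839 − 51.045 = 31.794 sabins.
Each m² of panel replacing the ceiling (gypsum board ceiling) adds (0.80 − 0.07) = 0.73 sabins.
Area = ΔA/Δα = 31.794/0.73 = 43.6 m².

43.6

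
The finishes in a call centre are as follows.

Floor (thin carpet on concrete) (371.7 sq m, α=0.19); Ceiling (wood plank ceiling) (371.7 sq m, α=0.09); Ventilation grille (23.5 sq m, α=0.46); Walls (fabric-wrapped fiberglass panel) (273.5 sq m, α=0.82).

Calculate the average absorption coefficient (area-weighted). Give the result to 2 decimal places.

0.33

S = Σ Sᵢ = 371.7 + 371.7 + 23.5 + 273.5 = 1040.4 sq m.
Weighted sum Σ Sα = 339.156.
ᾱ = 339.156 / 1040.4 = 0.33.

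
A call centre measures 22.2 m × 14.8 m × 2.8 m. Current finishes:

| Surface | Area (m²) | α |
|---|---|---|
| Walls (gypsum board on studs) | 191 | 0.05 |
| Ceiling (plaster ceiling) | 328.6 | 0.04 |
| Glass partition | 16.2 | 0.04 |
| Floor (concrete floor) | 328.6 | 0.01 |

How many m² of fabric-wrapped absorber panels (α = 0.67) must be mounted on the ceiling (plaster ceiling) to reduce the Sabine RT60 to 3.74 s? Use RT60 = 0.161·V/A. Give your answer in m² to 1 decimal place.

20.6

A₁ = Σ Sᵢαᵢ = 191·0.05 + 328.6·0.04 + 16.2·0.04 + 328.6·0.01 = 26.628 sabins.
Required A₂ = 0.161·919.968/3.74 = 39.603 sabins.
Absorption to add: 39.603 − 26.628 = 12.975 sabins.
Each m² of panel replacing the ceiling (plaster ceiling) adds (0.67 − 0.04) = 0.63 sabins.
Area = ΔA/Δα = 12.975/0.63 = 20.6 m².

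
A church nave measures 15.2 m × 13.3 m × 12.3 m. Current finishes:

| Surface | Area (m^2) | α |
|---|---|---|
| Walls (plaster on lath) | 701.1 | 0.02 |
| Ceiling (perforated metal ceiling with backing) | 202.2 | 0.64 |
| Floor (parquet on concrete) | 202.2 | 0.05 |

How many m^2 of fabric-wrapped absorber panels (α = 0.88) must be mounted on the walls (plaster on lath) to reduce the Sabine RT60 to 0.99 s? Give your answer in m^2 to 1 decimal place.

291.7

Summing Sᵢαᵢ: 14.022 + 129.408 + 10.110 → A₁ = 153.540 sabins.
V = 2486.568 m³. Target absorption A₂ = 0.161 × 2486.568 / 0.99 = 404.381 sabins.
ΔA needed = 404.381 − 153.540 = 250.841 sabins.
Each m^2 of panel replacing the walls (plaster on lath) adds (0.88 − 0.02) = 0.86 sabins.
Area = ΔA/Δα = 250.841/0.86 = 291.7 m^2.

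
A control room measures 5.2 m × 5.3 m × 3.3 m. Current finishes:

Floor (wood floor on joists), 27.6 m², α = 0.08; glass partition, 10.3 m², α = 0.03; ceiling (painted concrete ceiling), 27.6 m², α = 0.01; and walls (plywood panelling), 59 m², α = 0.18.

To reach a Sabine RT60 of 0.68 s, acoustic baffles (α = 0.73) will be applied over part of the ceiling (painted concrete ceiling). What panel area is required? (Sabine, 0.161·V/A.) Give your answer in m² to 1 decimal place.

Summing Sᵢαᵢ: 2.208 + 0.309 + 0.276 + 10.620 → A₁ = 13.413 sabins.
V = 90.948 m³. Target absorption A₂ = 0.161 × 90.948 / 0.68 = 21.533 sabins.
Absorption to add: 21.533 − 13.413 = 8.120 sabins.
Each m² of panel replacing the ceiling (painted concrete ceiling) adds (0.73 − 0.01) = 0.72 sabins.
Area = ΔA/Δα = 8.120/0.72 = 11.3 m².

11.3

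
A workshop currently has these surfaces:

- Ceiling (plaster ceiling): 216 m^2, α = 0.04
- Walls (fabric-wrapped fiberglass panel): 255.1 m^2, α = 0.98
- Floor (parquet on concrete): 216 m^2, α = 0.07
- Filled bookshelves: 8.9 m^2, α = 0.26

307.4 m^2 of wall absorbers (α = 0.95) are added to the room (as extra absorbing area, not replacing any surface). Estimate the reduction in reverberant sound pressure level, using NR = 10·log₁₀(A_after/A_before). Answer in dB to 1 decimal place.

3.1 dB

A_before = Σ Sᵢαᵢ = 216·0.04 + 255.1·0.98 + 216·0.07 + 8.9·0.26 = 276.072 sabins.
Treatment contributes 307.4·0.95 = 292.030 sabins.
A_after = 276.072 + 292.030 = 568.102 sabins.
Reduction = 10 log₁₀(A_after/A_before) = 10 log₁₀(2.0578) = 3.1 dB.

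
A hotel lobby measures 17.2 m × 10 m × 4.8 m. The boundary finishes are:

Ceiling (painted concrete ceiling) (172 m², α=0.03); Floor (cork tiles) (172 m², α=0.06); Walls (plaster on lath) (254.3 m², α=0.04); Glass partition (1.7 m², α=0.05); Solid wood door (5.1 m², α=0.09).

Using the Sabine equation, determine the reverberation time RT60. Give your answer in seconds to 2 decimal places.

5.07 s

A = Σ Sᵢαᵢ = 172·0.03 + 172·0.06 + 254.3·0.04 + 1.7·0.05 + 5.1·0.09 = 26.196 sabins.
V = 17.2·10·4.8 = 825.6 m³.
Sabine: RT60 = 0.161 × 825.6 / 26.196 = 5.07 s.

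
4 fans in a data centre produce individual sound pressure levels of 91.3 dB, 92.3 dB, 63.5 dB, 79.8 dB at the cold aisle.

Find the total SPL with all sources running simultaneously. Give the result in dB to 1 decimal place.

Converting to relative power and adding: 10^(91.3/10) + 10^(92.3/10) + 10^(63.5/10) + 10^(79.8/10) = 3.145e+09.
Back to dB: 10·log₁₀ Σ = 95.0 dB.

95.0 dB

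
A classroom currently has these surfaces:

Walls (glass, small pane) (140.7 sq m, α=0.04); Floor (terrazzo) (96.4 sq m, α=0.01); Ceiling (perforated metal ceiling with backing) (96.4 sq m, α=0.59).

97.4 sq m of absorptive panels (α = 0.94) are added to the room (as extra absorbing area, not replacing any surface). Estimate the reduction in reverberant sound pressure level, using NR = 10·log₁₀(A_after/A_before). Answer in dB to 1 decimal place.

3.9 dB

Summing Sᵢαᵢ: 5.628 + 0.964 + 56.876 → A_before = 63.468 sabins.
Treatment contributes 97.4·0.94 = 91.556 sabins.
A_after = 63.468 + 91.556 = 155.024 sabins.
Reduction = 10 log₁₀(A_after/A_before) = 10 log₁₀(2.4426) = 3.9 dB.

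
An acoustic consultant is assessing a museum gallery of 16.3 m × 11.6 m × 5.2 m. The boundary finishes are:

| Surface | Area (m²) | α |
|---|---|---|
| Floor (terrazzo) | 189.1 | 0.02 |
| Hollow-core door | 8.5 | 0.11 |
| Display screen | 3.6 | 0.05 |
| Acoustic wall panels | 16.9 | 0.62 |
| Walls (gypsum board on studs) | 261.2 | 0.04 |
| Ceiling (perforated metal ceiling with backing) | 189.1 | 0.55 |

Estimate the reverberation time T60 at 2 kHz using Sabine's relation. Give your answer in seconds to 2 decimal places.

1.22 s

Equivalent absorption area: A = 189.1*0.02 + 8.5*0.11 + 3.6*0.05 + 16.9*0.62 + 261.2*0.04 + 189.1*0.55 = 129.828 m².
Room volume: 983.216 m³.
RT60 = 0.161 · V / A = 0.161 × 983.216 / 129.828 = 1.22 s.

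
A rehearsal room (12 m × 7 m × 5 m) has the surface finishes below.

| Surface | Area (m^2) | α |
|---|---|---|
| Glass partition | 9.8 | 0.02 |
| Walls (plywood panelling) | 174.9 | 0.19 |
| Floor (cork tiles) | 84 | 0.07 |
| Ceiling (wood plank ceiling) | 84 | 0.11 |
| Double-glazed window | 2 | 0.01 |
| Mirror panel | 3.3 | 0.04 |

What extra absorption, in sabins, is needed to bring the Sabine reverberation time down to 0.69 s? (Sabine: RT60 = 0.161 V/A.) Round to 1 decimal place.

49.3 sabins

Equivalent absorption area: A₁ = 9.8·0.02 + 174.9·0.19 + 84·0.07 + 84·0.11 + 2·0.01 + 3.3·0.04 = 48.699 m^2.
Target A₂ = 0.161·420/0.69 = 98.000 sabins (V = 420 m³).
Additional absorption ΔA = 98.000 − 48.699 = 49.3 sabins.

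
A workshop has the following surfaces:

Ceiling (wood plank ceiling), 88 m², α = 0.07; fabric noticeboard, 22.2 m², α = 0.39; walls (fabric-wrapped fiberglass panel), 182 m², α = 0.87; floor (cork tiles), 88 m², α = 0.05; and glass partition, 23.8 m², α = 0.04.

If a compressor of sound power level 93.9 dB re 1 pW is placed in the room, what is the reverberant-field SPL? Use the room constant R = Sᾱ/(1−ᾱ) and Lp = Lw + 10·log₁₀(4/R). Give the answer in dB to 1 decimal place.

Σ(Sᵢαᵢ) = 88×0.07 + 22.2×0.39 + 182×0.87 + 88×0.05 + 23.8×0.04 = 178.510; total area S = 404.0 m².
ᾱ = 0.4419, so room constant R = A/(1−ᾱ) = 319.853 m².
Lp = Lw + 10 log₁₀(4/R) = 93.9 -19.03 = 74.9 dB.

74.9 dB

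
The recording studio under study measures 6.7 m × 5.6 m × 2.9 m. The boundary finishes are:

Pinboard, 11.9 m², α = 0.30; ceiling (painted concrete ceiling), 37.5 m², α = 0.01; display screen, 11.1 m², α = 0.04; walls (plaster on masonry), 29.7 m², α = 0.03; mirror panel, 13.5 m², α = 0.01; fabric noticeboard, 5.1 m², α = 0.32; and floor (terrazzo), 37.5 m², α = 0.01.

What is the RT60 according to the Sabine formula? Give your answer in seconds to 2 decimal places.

Summing Sᵢαᵢ: 3.570 + 0.375 + 0.444 + 0.891 + 0.135 + 1.632 + 0.375 → A = 7.422 sabins.
Volume V = 6.7 × 5.6 × 2.9 = 108.808 m³.
T = 0.161 V/A = 0.161·108.808/7.422 = 2.36 s.

2.36 s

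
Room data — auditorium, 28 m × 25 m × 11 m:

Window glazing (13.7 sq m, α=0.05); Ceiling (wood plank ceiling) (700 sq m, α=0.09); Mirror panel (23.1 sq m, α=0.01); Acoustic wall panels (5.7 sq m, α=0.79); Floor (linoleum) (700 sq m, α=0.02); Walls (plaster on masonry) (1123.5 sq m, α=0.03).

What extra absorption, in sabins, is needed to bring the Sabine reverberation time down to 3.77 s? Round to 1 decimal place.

Total absorption A₁ = 13.7×0.05 + 700×0.09 + 23.1×0.01 + 5.7×0.79 + 700×0.02 + 1123.5×0.03
  = 0.685 + 63.000 + 0.231 + 4.503 + 14.000 + 33.705 = 116.124 sq m sabins.
Target A₂ = 0.161·7700/3.77 = 328.833 sabins (V = 7700 m³).
Additional absorption ΔA = 328.833 − 116.124 = 212.7 sabins.

212.7 sabins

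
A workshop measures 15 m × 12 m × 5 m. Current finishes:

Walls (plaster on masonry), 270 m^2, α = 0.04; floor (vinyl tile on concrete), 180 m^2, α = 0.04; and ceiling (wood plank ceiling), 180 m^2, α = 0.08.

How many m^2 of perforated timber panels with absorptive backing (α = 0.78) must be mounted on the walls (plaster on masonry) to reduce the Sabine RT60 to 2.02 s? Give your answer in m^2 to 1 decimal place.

53.2

Equivalent absorption area: A₁ = 270*0.04 + 180*0.04 + 180*0.08 = 32.400 m^2.
Required A₂ = 0.161·900/2.02 = 71.733 sabins.
ΔA needed = 71.733 − 32.400 = 39.333 sabins.
Net gain per m^2: Δα = 0.78 − 0.04 = 0.74.
Panel area = 39.333 / 0.74 = 53.2 m^2.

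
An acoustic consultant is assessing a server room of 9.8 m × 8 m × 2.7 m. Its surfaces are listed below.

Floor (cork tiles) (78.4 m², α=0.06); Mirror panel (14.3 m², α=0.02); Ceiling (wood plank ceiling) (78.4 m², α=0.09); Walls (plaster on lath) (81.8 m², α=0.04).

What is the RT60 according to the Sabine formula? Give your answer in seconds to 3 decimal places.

2.225 s

Equivalent absorption area: A = 78.4*0.06 + 14.3*0.02 + 78.4*0.09 + 81.8*0.04 = 15.318 m².
Volume V = 9.8 × 8 × 2.7 = 211.68 m³.
T = 0.161 V/A = 0.161·211.68/15.318 = 2.225 s.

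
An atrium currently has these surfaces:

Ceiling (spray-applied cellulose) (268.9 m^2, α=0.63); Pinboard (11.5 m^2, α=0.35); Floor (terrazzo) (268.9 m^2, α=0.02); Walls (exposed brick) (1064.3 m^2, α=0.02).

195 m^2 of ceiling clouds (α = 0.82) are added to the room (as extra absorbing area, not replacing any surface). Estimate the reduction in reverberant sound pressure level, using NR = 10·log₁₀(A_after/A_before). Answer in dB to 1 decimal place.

Summing Sᵢαᵢ: 169.407 + 4.025 + 5.378 + 21.286 → A_before = 200.096 sabins.
Added absorption = 195 × 0.82 = 159.900 sabins.
New total A_after = 359.996 sabins.
Reduction = 10 log₁₀(A_after/A_before) = 10 log₁₀(1.7991) = 2.6 dB.

2.6 dB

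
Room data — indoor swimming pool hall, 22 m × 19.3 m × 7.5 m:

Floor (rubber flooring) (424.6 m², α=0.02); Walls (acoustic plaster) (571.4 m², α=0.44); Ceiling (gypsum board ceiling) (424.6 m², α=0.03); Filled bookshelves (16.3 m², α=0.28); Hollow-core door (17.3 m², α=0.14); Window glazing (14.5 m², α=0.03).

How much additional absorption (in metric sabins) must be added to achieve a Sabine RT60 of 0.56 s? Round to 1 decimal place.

Summing Sᵢαᵢ: 8.492 + 251.416 + 12.738 + 4.564 + 2.422 + 0.435 → A₁ = 280.067 sabins.
V = 3184.5 m³. Required absorption A₂ = 0.161 × 3184.5 / 0.56 = 915.544 sabins.
ΔA = A₂ − A₁ = 915.544 − 280.067 = 635.5 sabins.

635.5 sabins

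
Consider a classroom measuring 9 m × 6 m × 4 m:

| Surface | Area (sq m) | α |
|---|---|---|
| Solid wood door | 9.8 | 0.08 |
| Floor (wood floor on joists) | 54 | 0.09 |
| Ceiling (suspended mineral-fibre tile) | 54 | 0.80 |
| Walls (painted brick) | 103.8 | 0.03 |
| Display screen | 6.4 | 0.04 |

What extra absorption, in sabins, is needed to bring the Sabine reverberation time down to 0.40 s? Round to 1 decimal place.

A₁ = Σ Sᵢαᵢ = 9.8×0.08 + 54×0.09 + 54×0.80 + 103.8×0.03 + 6.4×0.04 = 52.214 sabins.
V = 216 m³. Required absorption A₂ = 0.161 × 216 / 0.40 = 86.940 sabins.
ΔA = A₂ − A₁ = 86.940 − 52.214 = 34.7 sabins.

34.7 sabins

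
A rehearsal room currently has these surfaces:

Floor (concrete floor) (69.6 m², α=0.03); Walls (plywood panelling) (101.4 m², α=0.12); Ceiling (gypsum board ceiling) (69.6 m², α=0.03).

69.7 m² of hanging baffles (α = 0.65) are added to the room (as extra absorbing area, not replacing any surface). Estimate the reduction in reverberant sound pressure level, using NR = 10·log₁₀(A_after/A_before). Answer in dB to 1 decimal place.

5.8 dB

Summing Sᵢαᵢ: 2.088 + 12.168 + 2.088 → A_before = 16.344 sabins.
Added absorption = 69.7 × 0.65 = 45.305 sabins.
New total A_after = 61.649 sabins.
NR = 10·log₁₀(61.649/16.344) = 5.8 dB.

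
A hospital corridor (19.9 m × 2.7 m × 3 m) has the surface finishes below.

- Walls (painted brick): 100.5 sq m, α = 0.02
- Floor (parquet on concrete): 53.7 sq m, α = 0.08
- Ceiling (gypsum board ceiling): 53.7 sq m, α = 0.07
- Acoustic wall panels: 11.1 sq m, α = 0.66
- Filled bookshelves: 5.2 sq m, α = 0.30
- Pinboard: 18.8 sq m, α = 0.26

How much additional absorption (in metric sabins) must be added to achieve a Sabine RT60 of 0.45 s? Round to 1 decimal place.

Summing Sᵢαᵢ: 2.010 + 4.296 + 3.759 + 7.326 + 1.560 + 4.888 → A₁ = 23.839 sabins.
Target A₂ = 0.161·161.19/0.45 = 57.670 sabins (V = 161.19 m³).
Shortfall: 57.670 − 23.839 = 33.8 sabins.

33.8 sabins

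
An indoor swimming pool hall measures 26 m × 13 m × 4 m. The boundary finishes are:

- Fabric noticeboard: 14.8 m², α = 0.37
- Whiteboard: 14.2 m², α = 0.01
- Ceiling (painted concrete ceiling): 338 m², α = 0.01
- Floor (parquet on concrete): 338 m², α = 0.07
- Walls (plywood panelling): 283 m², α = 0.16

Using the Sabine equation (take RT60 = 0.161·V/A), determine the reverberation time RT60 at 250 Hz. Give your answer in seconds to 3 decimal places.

A = Σ Sᵢαᵢ = 14.8*0.37 + 14.2*0.01 + 338*0.01 + 338*0.07 + 283*0.16 = 77.938 sabins.
Volume V = 26 × 13 × 4 = 1352 m³.
RT60 = 0.161 · V / A = 0.161 × 1352 / 77.938 = 2.793 s.

2.793 s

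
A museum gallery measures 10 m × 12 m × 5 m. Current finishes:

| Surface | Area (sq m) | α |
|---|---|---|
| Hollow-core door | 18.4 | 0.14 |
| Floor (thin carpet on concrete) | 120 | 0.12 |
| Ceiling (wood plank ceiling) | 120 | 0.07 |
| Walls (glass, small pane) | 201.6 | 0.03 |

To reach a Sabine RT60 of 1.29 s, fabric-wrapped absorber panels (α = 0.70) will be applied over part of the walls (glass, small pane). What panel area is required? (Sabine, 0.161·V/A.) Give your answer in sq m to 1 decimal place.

64.9

Total absorption A₁ = 18.4×0.14 + 120×0.12 + 120×0.07 + 201.6×0.03
  = 2.576 + 14.400 + 8.400 + 6.048 = 31.424 sq m sabins.
Required A₂ = 0.161·600/1.29 = 74.884 sabins.
ΔA needed = 74.884 − 31.424 = 43.460 sabins.
Net gain per sq m: Δα = 0.70 − 0.03 = 0.67.
Panel area = 43.460 / 0.67 = 64.9 sq m.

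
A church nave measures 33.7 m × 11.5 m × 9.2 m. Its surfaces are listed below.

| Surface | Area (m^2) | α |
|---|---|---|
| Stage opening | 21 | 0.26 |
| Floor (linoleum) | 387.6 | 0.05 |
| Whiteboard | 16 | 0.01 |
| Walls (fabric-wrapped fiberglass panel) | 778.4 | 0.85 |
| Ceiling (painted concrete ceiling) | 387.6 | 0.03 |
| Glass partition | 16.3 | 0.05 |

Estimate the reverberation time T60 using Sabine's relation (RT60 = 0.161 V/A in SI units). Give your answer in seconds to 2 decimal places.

0.82 seconds

Summing Sᵢαᵢ: 5.460 + 19.380 + 0.160 + 661.640 + 11.628 + 0.815 → A = 699.083 sabins.
V = 33.7·11.5·9.2 = 3565.46 m³.
RT60 = 0.161 · V / A = 0.161 × 3565.46 / 699.083 = 0.82 s.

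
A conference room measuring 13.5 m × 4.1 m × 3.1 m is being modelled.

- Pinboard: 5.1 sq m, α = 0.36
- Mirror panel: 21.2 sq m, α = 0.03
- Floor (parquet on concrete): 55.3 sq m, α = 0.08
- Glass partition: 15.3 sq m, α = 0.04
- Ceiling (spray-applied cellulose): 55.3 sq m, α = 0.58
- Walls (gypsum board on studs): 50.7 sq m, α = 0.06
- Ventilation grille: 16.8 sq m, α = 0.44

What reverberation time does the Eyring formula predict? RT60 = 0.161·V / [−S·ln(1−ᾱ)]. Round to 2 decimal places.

S = Σ Sᵢ = 219.7 sq m.
Σ(Sᵢαᵢ) = 5.1·0.36 + 21.2·0.03 + 55.3·0.08 + 15.3·0.04 + 55.3·0.58 + 50.7·0.06 + 16.8·0.44 = 50.016.
ᾱ = 50.016 / 219.7 = 0.2277.
−S·ln(1−ᾱ) = −219.7 × ln(1 − 0.2277) = 56.767.
V = 13.5 × 4.1 × 3.1 = 171.585 m³.
T = 0.161·V/[−S·ln(1−ᾱ)] = 0.161·171.585/56.767 = 0.49 s.

0.49 seconds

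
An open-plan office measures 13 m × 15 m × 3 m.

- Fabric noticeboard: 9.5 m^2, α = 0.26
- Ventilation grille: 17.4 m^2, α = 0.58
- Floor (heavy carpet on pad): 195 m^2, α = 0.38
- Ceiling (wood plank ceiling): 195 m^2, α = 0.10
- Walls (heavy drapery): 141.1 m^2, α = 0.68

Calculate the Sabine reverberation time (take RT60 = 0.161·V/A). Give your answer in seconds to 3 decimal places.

0.466 s

Summing Sᵢαᵢ: 2.470 + 10.092 + 74.100 + 19.500 + 95.948 → A = 202.110 sabins.
V = 13·15·3 = 585 m³.
RT60 = 0.161 · V / A = 0.161 × 585 / 202.110 = 0.466 s.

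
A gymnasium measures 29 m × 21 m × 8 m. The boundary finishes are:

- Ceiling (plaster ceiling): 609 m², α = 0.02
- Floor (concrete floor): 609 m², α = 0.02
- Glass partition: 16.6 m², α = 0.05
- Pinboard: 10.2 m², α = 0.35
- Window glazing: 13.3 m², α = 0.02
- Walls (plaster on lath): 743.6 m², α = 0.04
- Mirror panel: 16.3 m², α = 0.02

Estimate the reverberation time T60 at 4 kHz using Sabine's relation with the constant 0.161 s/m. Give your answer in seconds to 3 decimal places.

Equivalent absorption area: A = 609*0.02 + 609*0.02 + 16.6*0.05 + 10.2*0.35 + 13.3*0.02 + 743.6*0.04 + 16.3*0.02 = 59.096 m².
Room volume: 4872 m³.
T = 0.161 V/A = 0.161·4872/59.096 = 13.273 s.

13.273 s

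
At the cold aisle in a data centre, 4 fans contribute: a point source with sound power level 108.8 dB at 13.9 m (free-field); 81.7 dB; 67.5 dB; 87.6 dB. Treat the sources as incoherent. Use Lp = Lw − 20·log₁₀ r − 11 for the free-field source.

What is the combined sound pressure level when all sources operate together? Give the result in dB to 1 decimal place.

88.8 dB

Source at 13.9 m: Lp = 108.8 − 20·log₁₀(13.9) − 11 = 74.9 dB.
Σ 10^(Lᵢ/10) = 7.599e+08.
L_total = 10·log₁₀(7.599e+08) = 88.8 dB.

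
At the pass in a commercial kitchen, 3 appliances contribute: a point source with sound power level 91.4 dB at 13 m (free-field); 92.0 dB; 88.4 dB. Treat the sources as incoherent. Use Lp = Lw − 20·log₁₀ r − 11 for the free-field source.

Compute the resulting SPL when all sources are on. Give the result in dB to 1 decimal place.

Source at 13 m: Lp = 91.4 − 20·log₁₀(13) − 11 = 58.1 dB.
Converting to relative power and adding: 10^(58.1/10) + 10^(92.0/10) + 10^(88.4/10) = 2.277e+09.
Combined level = 10 log₁₀(2.277e+09) = 93.6 dB.

93.6 dB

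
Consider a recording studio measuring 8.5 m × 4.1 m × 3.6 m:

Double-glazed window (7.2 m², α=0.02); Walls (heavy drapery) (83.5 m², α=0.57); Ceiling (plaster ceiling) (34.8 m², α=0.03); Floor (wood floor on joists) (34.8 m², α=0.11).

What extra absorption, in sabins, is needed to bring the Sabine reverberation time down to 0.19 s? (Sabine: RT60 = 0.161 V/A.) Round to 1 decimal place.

A₁ = Σ Sᵢαᵢ = 7.2×0.02 + 83.5×0.57 + 34.8×0.03 + 34.8×0.11 = 52.611 sabins.
V = 125.46 m³. Required absorption A₂ = 0.161 × 125.46 / 0.19 = 106.311 sabins.
Shortfall: 106.311 − 52.611 = 53.7 sabins.

53.7 sabins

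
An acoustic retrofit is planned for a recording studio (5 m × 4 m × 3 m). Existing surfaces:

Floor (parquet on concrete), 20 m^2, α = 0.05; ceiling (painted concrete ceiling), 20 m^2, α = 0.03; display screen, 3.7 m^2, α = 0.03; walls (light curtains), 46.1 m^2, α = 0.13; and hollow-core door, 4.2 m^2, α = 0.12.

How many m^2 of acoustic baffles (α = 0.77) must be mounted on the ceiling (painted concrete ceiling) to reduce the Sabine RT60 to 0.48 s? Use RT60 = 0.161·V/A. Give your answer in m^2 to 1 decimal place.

16.1

Total absorption A₁ = 20×0.05 + 20×0.03 + 3.7×0.03 + 46.1×0.13 + 4.2×0.12
  = 1.000 + 0.600 + 0.111 + 5.993 + 0.504 = 8.208 m^2 sabins.
Required A₂ = 0.161·60/0.48 = 20.125 sabins.
Absorption to add: 20.125 − 8.208 = 11.917 sabins.
Net gain per m^2: Δα = 0.77 − 0.03 = 0.74.
Area = ΔA/Δα = 11.917/0.74 = 16.1 m^2.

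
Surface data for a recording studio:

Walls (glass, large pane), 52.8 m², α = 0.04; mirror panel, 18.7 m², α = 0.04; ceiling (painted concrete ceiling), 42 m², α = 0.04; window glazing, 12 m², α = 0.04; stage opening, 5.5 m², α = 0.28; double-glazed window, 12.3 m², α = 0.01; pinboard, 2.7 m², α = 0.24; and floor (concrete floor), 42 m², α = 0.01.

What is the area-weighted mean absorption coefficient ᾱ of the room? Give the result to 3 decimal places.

S = Σ Sᵢ = 52.8 + 18.7 + 42 + 12 + 5.5 + 12.3 + 2.7 + 42 = 188.0 m².
Σ(Sᵢαᵢ) = 52.8·0.04 + 18.7·0.04 + 42·0.04 + 12·0.04 + 5.5·0.28 + 12.3·0.01 + 2.7·0.24 + 42·0.01 = 7.751.
ᾱ = A/S = 0.041.

0.041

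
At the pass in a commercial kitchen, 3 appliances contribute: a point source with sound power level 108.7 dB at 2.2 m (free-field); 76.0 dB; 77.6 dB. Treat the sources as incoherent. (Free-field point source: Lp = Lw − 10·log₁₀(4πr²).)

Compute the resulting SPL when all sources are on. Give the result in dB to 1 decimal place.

91.2 dB

Source at 2.2 m: Lp = 108.7 − 10·log₁₀(4π·2.2²) = 108.7 − 10·log₁₀(60.821) = 90.9 dB.
Converting to relative power and adding: 10^(90.9/10) + 10^(76.0/10) + 10^(77.6/10) = 1.328e+09.
Combined level = 10 log₁₀(1.328e+09) = 91.2 dB.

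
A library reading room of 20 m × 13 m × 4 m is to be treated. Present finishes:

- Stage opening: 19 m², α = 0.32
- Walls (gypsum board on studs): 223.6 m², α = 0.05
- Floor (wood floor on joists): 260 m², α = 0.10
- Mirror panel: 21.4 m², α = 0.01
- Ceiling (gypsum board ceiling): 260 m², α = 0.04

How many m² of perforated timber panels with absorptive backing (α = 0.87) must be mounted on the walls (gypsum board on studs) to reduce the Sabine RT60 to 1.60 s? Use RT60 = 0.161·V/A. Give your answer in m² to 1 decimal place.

Summing Sᵢαᵢ: 6.080 + 11.180 + 26.000 + 0.214 + 10.400 → A₁ = 53.874 sabins.
Required A₂ = 0.161·1040/1.60 = 104.650 sabins.
Absorption to add: 104.650 − 53.874 = 50.776 sabins.
Each m² of panel replacing the walls (gypsum board on studs) adds (0.87 − 0.05) = 0.82 sabins.
Panel area = 50.776 / 0.82 = 61.9 m².

61.9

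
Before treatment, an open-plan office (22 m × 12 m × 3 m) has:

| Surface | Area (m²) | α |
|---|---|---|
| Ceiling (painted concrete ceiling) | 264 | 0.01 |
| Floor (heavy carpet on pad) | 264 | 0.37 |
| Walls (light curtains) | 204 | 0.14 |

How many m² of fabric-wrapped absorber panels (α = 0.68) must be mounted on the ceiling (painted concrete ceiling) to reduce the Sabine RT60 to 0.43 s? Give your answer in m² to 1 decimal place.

250.2

Equivalent absorption area: A₁ = 264*0.01 + 264*0.37 + 204*0.14 = 128.880 m².
V = 792 m³. Target absorption A₂ = 0.161 × 792 / 0.43 = 296.540 sabins.
ΔA needed = 296.540 − 128.880 = 167.660 sabins.
Net gain per m²: Δα = 0.68 − 0.01 = 0.67.
Area = ΔA/Δα = 167.660/0.67 = 250.2 m².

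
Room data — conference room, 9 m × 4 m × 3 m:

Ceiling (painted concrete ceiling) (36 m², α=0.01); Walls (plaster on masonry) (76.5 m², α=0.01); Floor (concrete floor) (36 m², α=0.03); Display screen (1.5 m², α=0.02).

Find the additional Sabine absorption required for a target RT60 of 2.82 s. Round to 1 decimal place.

3.9 sabins

Summing Sᵢαᵢ: 0.360 + 0.765 + 1.080 + 0.030 → A₁ = 2.235 sabins.
For T = 2.82 s, need A₂ = 0.161·V/T = 0.161·108/2.82 = 6.166 sabins.
Additional absorption ΔA = 6.166 − 2.235 = 3.9 sabins.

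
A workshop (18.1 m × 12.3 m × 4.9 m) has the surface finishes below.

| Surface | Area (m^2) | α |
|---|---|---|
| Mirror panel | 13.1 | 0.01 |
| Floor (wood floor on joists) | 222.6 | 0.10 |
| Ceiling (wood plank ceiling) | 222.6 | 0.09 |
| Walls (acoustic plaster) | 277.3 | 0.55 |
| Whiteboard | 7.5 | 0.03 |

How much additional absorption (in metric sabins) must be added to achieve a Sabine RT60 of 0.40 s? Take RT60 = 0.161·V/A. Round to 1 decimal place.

243.9 sabins

Total absorption A₁ = 13.1·0.01 + 222.6·0.10 + 222.6·0.09 + 277.3·0.55 + 7.5·0.03
  = 0.131 + 22.260 + 20.034 + 152.515 + 0.225 = 195.165 m^2 sabins.
V = 1090.887 m³. Required absorption A₂ = 0.161 × 1090.887 / 0.40 = 439.082 sabins.
ΔA = A₂ − A₁ = 439.082 − 195.165 = 243.9 sabins.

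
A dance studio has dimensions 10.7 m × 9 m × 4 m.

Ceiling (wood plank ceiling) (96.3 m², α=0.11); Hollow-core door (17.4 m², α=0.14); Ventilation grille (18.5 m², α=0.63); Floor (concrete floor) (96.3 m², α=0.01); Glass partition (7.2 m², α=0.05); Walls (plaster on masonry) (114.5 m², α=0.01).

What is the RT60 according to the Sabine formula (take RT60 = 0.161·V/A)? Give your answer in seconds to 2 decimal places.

2.28 sec

Equivalent absorption area: A = 96.3×0.11 + 17.4×0.14 + 18.5×0.63 + 96.3×0.01 + 7.2×0.05 + 114.5×0.01 = 27.152 m².
V = 10.7·9·4 = 385.2 m³.
RT60 = 0.161 · V / A = 0.161 × 385.2 / 27.152 = 2.28 s.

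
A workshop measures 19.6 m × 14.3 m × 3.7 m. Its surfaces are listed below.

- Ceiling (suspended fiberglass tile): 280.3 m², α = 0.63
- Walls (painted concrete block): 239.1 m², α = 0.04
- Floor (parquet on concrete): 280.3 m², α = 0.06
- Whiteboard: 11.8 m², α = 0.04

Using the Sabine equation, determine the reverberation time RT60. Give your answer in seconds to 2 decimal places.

A = Σ Sᵢαᵢ = 280.3*0.63 + 239.1*0.04 + 280.3*0.06 + 11.8*0.04 = 203.443 sabins.
Room volume: 1037.036 m³.
RT60 = 0.161 · V / A = 0.161 × 1037.036 / 203.443 = 0.82 s.

0.82 s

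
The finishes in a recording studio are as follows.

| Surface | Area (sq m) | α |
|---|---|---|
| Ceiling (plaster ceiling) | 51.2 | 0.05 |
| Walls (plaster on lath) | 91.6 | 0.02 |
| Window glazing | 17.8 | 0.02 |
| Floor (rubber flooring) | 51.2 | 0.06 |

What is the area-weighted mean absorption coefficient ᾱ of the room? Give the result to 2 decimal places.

Total surface area S = 211.8 sq m.
Σ(Sᵢαᵢ) = 51.2·0.05 + 91.6·0.02 + 17.8·0.02 + 51.2·0.06 = 7.820.
ᾱ = A/S = 0.04.

0.04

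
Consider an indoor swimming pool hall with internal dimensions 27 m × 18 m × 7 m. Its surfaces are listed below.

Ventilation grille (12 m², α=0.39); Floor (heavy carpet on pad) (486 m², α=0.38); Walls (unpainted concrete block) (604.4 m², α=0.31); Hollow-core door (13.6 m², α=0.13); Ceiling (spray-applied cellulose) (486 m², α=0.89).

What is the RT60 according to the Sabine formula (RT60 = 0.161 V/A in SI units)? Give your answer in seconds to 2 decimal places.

Summing Sᵢαᵢ: 4.680 + 184.680 + 187.364 + 1.768 + 432.540 → A = 811.032 sabins.
Room volume: 3402 m³.
Sabine: RT60 = 0.161 × 3402 / 811.032 = 0.68 s.

0.68 sec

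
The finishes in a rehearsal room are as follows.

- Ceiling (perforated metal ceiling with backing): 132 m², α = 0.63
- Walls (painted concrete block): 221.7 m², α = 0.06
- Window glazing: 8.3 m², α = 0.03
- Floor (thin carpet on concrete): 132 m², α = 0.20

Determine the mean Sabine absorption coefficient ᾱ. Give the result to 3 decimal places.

0.249

S = Σ Sᵢ = 132 + 221.7 + 8.3 + 132 = 494.0 m².
A = 132×0.63 + 221.7×0.06 + 8.3×0.03 + 132×0.20 = 123.111 sabins.
ᾱ = 123.111 / 494.0 = 0.249.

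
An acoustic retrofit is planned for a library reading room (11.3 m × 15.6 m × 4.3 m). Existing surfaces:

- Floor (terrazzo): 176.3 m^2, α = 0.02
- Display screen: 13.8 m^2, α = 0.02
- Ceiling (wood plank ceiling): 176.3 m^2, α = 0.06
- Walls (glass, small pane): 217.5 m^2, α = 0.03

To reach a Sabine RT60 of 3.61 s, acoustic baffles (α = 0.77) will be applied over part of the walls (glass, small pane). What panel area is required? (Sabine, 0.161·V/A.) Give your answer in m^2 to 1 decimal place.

17.4

Equivalent absorption area: A₁ = 176.3×0.02 + 13.8×0.02 + 176.3×0.06 + 217.5×0.03 = 20.905 m^2.
Required A₂ = 0.161·758.004/3.61 = 33.806 sabins.
ΔA needed = 33.806 − 20.905 = 12.901 sabins.
Each m^2 of panel replacing the walls (glass, small pane) adds (0.77 − 0.03) = 0.74 sabins.
Area = ΔA/Δα = 12.901/0.74 = 17.4 m^2.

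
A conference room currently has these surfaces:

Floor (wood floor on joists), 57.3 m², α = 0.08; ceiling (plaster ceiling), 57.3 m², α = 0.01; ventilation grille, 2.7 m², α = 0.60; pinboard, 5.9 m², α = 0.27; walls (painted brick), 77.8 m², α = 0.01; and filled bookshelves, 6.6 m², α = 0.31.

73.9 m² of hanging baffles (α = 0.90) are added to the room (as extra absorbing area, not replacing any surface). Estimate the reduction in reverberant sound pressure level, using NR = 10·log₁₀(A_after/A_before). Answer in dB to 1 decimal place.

Total absorption A_before = 57.3·0.08 + 57.3·0.01 + 2.7·0.60 + 5.9·0.27 + 77.8·0.01 + 6.6·0.31
  = 4.584 + 0.573 + 1.620 + 1.593 + 0.778 + 2.046 = 11.194 m² sabins.
Added absorption = 73.9 × 0.90 = 66.510 sabins.
New total A_after = 77.704 sabins.
Reduction = 10 log₁₀(A_after/A_before) = 10 log₁₀(6.9416) = 8.4 dB.

8.4 dB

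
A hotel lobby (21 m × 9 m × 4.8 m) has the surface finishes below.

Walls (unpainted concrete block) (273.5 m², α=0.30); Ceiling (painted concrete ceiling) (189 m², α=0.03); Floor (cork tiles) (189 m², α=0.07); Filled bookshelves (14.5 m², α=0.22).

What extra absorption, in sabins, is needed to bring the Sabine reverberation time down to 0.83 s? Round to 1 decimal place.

Equivalent absorption area: A₁ = 273.5×0.30 + 189×0.03 + 189×0.07 + 14.5×0.22 = 104.140 m².
For T = 0.83 s, need A₂ = 0.161·V/T = 0.161·907.2/0.83 = 175.975 sabins.
Shortfall: 175.975 − 104.140 = 71.8 sabins.

71.8 sabins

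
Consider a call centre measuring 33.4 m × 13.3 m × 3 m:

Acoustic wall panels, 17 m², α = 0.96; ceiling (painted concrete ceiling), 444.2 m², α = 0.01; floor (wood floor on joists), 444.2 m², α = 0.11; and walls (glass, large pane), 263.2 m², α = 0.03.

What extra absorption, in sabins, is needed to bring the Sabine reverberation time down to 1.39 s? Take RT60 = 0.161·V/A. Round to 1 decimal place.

Total absorption A₁ = 17·0.96 + 444.2·0.01 + 444.2·0.11 + 263.2·0.03
  = 16.320 + 4.442 + 48.862 + 7.896 = 77.520 m² sabins.
V = 1332.66 m³. Required absorption A₂ = 0.161 × 1332.66 / 1.39 = 154.358 sabins.
Shortfall: 154.358 − 77.520 = 76.8 sabins.

76.8 sabins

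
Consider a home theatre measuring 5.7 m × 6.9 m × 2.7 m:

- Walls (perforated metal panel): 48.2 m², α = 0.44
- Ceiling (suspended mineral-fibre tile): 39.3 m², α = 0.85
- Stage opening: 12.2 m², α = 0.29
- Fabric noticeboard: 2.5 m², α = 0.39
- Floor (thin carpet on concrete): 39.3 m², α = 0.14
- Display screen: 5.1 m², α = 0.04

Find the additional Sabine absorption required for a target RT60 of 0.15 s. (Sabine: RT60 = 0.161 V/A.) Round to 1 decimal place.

Total absorption A₁ = 48.2·0.44 + 39.3·0.85 + 12.2·0.29 + 2.5·0.39 + 39.3·0.14 + 5.1·0.04
  = 21.208 + 33.405 + 3.538 + 0.975 + 5.502 + 0.204 = 64.832 m² sabins.
For T = 0.15 s, need A₂ = 0.161·V/T = 0.161·106.191/0.15 = 113.978 sabins.
Shortfall: 113.978 − 64.832 = 49.1 sabins.

49.1 sabins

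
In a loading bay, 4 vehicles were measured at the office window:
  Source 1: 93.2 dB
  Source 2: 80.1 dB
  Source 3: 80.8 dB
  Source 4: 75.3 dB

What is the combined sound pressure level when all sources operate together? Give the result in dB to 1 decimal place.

Sum in the linear (power) domain: Σ 10^(Lᵢ/10) = 10^(93.2/10) + 10^(80.1/10) + 10^(80.8/10) + 10^(75.3/10) = 2.346e+09.
Combined level = 10 log₁₀(2.346e+09) = 93.7 dB.

93.7 dB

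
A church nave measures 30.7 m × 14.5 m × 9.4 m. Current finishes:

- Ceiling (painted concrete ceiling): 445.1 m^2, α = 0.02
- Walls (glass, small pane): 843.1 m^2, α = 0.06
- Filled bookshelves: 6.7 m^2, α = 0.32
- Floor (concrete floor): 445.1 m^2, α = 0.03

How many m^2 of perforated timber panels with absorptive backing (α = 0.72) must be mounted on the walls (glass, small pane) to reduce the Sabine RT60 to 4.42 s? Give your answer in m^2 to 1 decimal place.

117.3

A₁ = Σ Sᵢαᵢ = 445.1·0.02 + 843.1·0.06 + 6.7·0.32 + 445.1·0.03 = 74.985 sabins.
Required A₂ = 0.161·4184.41/4.42 = 152.419 sabins.
ΔA needed = 152.419 − 74.985 = 77.434 sabins.
Each m^2 of panel replacing the walls (glass, small pane) adds (0.72 − 0.06) = 0.66 sabins.
Area = ΔA/Δα = 77.434/0.66 = 117.3 m^2.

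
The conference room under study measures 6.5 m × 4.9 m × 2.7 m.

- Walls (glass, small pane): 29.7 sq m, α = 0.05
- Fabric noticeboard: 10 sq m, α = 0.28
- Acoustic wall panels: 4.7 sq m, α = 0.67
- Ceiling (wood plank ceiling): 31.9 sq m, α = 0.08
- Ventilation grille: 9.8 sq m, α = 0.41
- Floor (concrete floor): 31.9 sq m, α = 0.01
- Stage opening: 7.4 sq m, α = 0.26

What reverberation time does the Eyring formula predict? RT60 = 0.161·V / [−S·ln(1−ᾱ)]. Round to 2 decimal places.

0.80 s

S = Σ Sᵢ = 125.4 sq m.
Σ(Sᵢαᵢ) = 29.7·0.05 + 10·0.28 + 4.7·0.67 + 31.9·0.08 + 9.8·0.41 + 31.9·0.01 + 7.4·0.26 = 16.247.
ᾱ = 16.247 / 125.4 = 0.1296.
−S·ln(1−ᾱ) = −125.4 × ln(1 − 0.1296) = 17.406.
V = 6.5 × 4.9 × 2.7 = 85.995 m³.
RT60 = 0.161 × 85.995 / 17.406 = 0.80 s.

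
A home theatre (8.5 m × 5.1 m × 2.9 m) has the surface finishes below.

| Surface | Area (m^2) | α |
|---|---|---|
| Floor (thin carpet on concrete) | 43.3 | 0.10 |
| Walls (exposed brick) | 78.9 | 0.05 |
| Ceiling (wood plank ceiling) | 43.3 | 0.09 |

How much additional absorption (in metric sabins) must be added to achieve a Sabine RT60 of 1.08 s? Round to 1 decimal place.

6.6 sabins

Total absorption A₁ = 43.3×0.10 + 78.9×0.05 + 43.3×0.09
  = 4.330 + 3.945 + 3.897 = 12.172 m^2 sabins.
For T = 1.08 s, need A₂ = 0.161·V/T = 0.161·125.715/1.08 = 18.741 sabins.
Shortfall: 18.741 − 12.172 = 6.6 sabins.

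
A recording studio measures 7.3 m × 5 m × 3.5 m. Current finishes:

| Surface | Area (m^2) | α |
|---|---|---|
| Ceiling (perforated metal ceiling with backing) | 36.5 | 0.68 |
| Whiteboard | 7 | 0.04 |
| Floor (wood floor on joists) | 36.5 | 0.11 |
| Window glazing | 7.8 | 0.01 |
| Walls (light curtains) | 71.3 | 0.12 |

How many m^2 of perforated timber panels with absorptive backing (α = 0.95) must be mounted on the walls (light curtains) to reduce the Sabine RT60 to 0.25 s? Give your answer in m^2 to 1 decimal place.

53.6

Summing Sᵢαᵢ: 24.820 + 0.280 + 4.015 + 0.078 + 8.556 → A₁ = 37.749 sabins.
V = 127.75 m³. Target absorption A₂ = 0.161 × 127.75 / 0.25 = 82.271 sabins.
Absorption to add: 82.271 − 37.749 = 44.522 sabins.
Each m^2 of panel replacing the walls (light curtains) adds (0.95 − 0.12) = 0.83 sabins.
Area = ΔA/Δα = 44.522/0.83 = 53.6 m^2.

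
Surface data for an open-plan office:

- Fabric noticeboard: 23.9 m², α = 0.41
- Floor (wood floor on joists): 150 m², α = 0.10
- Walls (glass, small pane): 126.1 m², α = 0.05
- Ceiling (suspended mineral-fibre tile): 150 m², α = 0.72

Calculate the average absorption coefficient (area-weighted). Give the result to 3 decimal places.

0.309

S = Σ Sᵢ = 23.9 + 150 + 126.1 + 150 = 450.0 m².
A = 23.9×0.41 + 150×0.10 + 126.1×0.05 + 150×0.72 = 139.104 sabins.
ᾱ = A/S = 0.309.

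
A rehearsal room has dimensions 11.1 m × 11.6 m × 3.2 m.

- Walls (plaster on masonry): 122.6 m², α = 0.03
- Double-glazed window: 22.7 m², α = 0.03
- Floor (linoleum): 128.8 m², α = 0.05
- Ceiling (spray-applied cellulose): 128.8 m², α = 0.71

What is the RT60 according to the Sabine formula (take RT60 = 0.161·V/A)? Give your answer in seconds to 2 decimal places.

0.65 seconds

Total absorption A = 122.6×0.03 + 22.7×0.03 + 128.8×0.05 + 128.8×0.71
  = 3.678 + 0.681 + 6.440 + 91.448 = 102.247 m² sabins.
Volume V = 11.1 × 11.6 × 3.2 = 412.032 m³.
RT60 = 0.161 · V / A = 0.161 × 412.032 / 102.247 = 0.65 s.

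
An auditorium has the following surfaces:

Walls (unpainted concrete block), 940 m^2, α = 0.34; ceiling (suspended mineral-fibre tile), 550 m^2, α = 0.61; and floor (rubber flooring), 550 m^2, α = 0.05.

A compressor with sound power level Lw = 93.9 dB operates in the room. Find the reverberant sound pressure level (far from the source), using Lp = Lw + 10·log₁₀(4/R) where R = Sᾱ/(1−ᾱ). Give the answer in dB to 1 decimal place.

A = 682.600 sabins; S = 2040.0 m^2.
ᾱ = 682.600/2040.0 = 0.3346; R = Sᾱ/(1−ᾱ) = 682.600/(1−0.3346) = 1025.849 m^2.
Lp = 93.9 + 10·log₁₀(4/1025.849) = 93.9 + (-24.09) = 69.8 dB.

69.8 dB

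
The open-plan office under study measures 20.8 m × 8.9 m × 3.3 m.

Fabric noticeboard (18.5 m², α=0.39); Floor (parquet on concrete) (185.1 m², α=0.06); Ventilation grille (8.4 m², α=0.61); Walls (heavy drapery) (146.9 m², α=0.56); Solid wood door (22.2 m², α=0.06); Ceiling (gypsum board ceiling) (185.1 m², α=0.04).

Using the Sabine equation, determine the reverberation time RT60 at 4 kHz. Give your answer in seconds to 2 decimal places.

0.86 s

A = Σ Sᵢαᵢ = 18.5·0.39 + 185.1·0.06 + 8.4·0.61 + 146.9·0.56 + 22.2·0.06 + 185.1·0.04 = 114.445 sabins.
Volume V = 20.8 × 8.9 × 3.3 = 610.896 m³.
Sabine: RT60 = 0.161 × 610.896 / 114.445 = 0.86 s.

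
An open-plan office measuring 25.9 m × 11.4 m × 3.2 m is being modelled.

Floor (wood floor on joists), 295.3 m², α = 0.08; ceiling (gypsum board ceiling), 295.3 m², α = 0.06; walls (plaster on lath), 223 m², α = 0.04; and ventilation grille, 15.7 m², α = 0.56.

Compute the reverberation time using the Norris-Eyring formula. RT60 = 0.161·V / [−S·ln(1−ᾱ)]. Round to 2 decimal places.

S = Σ Sᵢ = 829.3 m².
Absorption A = 295.3·0.08 + 295.3·0.06 + 223·0.04 + 15.7·0.56 = 59.054 sabins.
ᾱ = 59.054 / 829.3 = 0.0712.
Eyring denominator: −S ln(1−ᾱ) = 61.254.
V = 25.9 × 11.4 × 3.2 = 944.832 m³.
T = 0.161·V/[−S·ln(1−ᾱ)] = 0.161·944.832/61.254 = 2.48 s.

2.48 sec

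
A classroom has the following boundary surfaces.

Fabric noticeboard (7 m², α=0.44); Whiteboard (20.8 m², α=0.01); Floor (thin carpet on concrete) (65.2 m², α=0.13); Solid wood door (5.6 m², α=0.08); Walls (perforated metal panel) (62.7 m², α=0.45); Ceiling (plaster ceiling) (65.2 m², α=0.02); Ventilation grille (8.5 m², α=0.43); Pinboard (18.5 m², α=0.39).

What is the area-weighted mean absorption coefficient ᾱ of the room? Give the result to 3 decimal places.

0.207

S = Σ Sᵢ = 7 + 20.8 + 65.2 + 5.6 + 62.7 + 65.2 + 8.5 + 18.5 = 253.5 m².
Σ(Sᵢαᵢ) = 7×0.44 + 20.8×0.01 + 65.2×0.13 + 5.6×0.08 + 62.7×0.45 + 65.2×0.02 + 8.5×0.43 + 18.5×0.39 = 52.601.
ᾱ = A/S = 0.207.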